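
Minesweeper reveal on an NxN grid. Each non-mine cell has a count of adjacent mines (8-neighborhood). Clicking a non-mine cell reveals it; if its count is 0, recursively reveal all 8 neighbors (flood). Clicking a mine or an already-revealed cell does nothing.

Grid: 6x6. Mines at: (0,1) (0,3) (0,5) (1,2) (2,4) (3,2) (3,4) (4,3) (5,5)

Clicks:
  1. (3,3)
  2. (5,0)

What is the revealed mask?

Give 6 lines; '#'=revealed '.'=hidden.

Click 1 (3,3) count=4: revealed 1 new [(3,3)] -> total=1
Click 2 (5,0) count=0: revealed 12 new [(1,0) (1,1) (2,0) (2,1) (3,0) (3,1) (4,0) (4,1) (4,2) (5,0) (5,1) (5,2)] -> total=13

Answer: ......
##....
##....
##.#..
###...
###...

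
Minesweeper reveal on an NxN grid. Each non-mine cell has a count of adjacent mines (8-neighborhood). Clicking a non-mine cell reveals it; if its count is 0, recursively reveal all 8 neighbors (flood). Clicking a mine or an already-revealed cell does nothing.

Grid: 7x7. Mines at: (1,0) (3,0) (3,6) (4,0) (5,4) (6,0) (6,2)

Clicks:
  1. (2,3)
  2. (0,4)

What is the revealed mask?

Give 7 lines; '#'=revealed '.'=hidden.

Answer: .######
.######
.######
.#####.
.#####.
.###...
.......

Derivation:
Click 1 (2,3) count=0: revealed 31 new [(0,1) (0,2) (0,3) (0,4) (0,5) (0,6) (1,1) (1,2) (1,3) (1,4) (1,5) (1,6) (2,1) (2,2) (2,3) (2,4) (2,5) (2,6) (3,1) (3,2) (3,3) (3,4) (3,5) (4,1) (4,2) (4,3) (4,4) (4,5) (5,1) (5,2) (5,3)] -> total=31
Click 2 (0,4) count=0: revealed 0 new [(none)] -> total=31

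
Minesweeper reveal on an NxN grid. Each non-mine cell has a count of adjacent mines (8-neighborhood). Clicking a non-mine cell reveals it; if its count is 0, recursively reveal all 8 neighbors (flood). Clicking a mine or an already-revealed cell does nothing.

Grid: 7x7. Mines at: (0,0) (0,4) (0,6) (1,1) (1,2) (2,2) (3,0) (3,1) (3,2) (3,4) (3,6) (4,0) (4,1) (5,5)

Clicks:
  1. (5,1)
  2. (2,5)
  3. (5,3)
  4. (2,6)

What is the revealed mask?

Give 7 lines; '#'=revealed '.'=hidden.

Answer: .......
.......
.....##
.......
..###..
#####..
#####..

Derivation:
Click 1 (5,1) count=2: revealed 1 new [(5,1)] -> total=1
Click 2 (2,5) count=2: revealed 1 new [(2,5)] -> total=2
Click 3 (5,3) count=0: revealed 12 new [(4,2) (4,3) (4,4) (5,0) (5,2) (5,3) (5,4) (6,0) (6,1) (6,2) (6,3) (6,4)] -> total=14
Click 4 (2,6) count=1: revealed 1 new [(2,6)] -> total=15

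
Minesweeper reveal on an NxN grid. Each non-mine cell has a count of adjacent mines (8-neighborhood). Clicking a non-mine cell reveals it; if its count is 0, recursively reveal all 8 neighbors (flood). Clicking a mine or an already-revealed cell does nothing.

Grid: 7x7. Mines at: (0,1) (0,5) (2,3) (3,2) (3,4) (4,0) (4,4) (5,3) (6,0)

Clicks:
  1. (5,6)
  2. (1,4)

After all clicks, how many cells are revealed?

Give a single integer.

Answer: 15

Derivation:
Click 1 (5,6) count=0: revealed 14 new [(1,5) (1,6) (2,5) (2,6) (3,5) (3,6) (4,5) (4,6) (5,4) (5,5) (5,6) (6,4) (6,5) (6,6)] -> total=14
Click 2 (1,4) count=2: revealed 1 new [(1,4)] -> total=15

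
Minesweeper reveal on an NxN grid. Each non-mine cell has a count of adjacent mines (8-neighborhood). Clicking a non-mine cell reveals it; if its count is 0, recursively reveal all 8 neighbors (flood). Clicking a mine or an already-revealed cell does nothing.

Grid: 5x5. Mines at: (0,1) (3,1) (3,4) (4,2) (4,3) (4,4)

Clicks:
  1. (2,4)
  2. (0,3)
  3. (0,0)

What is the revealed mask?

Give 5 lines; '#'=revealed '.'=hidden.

Answer: #.###
..###
..###
.....
.....

Derivation:
Click 1 (2,4) count=1: revealed 1 new [(2,4)] -> total=1
Click 2 (0,3) count=0: revealed 8 new [(0,2) (0,3) (0,4) (1,2) (1,3) (1,4) (2,2) (2,3)] -> total=9
Click 3 (0,0) count=1: revealed 1 new [(0,0)] -> total=10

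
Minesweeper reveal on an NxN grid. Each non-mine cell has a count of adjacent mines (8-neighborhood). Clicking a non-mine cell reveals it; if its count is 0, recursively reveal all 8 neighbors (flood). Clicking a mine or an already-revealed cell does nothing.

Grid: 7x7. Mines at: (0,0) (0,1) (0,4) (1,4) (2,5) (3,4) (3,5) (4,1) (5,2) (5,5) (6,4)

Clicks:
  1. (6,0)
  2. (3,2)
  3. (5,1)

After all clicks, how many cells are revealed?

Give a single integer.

Click 1 (6,0) count=0: revealed 4 new [(5,0) (5,1) (6,0) (6,1)] -> total=4
Click 2 (3,2) count=1: revealed 1 new [(3,2)] -> total=5
Click 3 (5,1) count=2: revealed 0 new [(none)] -> total=5

Answer: 5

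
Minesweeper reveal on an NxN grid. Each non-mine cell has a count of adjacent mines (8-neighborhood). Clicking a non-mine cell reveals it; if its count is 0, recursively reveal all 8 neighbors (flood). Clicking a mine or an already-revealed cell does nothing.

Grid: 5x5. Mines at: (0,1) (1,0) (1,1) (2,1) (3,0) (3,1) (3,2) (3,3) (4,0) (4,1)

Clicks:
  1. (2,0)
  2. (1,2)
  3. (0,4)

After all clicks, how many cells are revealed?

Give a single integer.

Answer: 10

Derivation:
Click 1 (2,0) count=5: revealed 1 new [(2,0)] -> total=1
Click 2 (1,2) count=3: revealed 1 new [(1,2)] -> total=2
Click 3 (0,4) count=0: revealed 8 new [(0,2) (0,3) (0,4) (1,3) (1,4) (2,2) (2,3) (2,4)] -> total=10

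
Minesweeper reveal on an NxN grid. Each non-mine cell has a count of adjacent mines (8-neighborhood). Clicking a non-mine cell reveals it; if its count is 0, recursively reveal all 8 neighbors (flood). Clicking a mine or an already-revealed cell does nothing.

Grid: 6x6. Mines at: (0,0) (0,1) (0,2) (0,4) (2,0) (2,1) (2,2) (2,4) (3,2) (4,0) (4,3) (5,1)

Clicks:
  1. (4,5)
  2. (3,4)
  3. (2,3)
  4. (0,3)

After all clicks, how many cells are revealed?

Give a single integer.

Answer: 8

Derivation:
Click 1 (4,5) count=0: revealed 6 new [(3,4) (3,5) (4,4) (4,5) (5,4) (5,5)] -> total=6
Click 2 (3,4) count=2: revealed 0 new [(none)] -> total=6
Click 3 (2,3) count=3: revealed 1 new [(2,3)] -> total=7
Click 4 (0,3) count=2: revealed 1 new [(0,3)] -> total=8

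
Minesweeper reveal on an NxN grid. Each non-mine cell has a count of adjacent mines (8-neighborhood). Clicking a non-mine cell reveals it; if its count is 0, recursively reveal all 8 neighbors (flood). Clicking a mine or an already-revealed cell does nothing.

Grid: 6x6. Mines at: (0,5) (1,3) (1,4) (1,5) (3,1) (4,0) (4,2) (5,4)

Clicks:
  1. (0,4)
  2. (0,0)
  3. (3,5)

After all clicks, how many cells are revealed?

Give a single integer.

Answer: 19

Derivation:
Click 1 (0,4) count=4: revealed 1 new [(0,4)] -> total=1
Click 2 (0,0) count=0: revealed 9 new [(0,0) (0,1) (0,2) (1,0) (1,1) (1,2) (2,0) (2,1) (2,2)] -> total=10
Click 3 (3,5) count=0: revealed 9 new [(2,3) (2,4) (2,5) (3,3) (3,4) (3,5) (4,3) (4,4) (4,5)] -> total=19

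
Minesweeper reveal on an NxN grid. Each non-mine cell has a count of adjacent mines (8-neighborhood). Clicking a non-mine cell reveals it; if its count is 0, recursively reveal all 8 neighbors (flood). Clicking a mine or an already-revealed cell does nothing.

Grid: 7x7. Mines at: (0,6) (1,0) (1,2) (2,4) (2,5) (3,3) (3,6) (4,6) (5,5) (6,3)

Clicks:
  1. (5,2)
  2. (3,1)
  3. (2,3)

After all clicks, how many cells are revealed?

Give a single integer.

Click 1 (5,2) count=1: revealed 1 new [(5,2)] -> total=1
Click 2 (3,1) count=0: revealed 14 new [(2,0) (2,1) (2,2) (3,0) (3,1) (3,2) (4,0) (4,1) (4,2) (5,0) (5,1) (6,0) (6,1) (6,2)] -> total=15
Click 3 (2,3) count=3: revealed 1 new [(2,3)] -> total=16

Answer: 16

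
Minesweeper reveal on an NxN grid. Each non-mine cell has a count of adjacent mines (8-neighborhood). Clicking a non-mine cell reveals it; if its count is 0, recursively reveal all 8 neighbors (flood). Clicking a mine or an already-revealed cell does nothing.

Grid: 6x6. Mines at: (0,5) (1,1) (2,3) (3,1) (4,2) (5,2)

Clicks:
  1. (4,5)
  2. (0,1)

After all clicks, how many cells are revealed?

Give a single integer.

Click 1 (4,5) count=0: revealed 13 new [(1,4) (1,5) (2,4) (2,5) (3,3) (3,4) (3,5) (4,3) (4,4) (4,5) (5,3) (5,4) (5,5)] -> total=13
Click 2 (0,1) count=1: revealed 1 new [(0,1)] -> total=14

Answer: 14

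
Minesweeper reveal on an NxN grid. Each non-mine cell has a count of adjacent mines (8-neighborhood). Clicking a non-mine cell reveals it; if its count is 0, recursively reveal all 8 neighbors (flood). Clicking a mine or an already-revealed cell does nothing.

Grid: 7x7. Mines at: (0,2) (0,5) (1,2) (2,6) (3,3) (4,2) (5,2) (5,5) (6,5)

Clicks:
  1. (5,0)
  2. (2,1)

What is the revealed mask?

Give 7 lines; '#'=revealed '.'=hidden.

Click 1 (5,0) count=0: revealed 14 new [(0,0) (0,1) (1,0) (1,1) (2,0) (2,1) (3,0) (3,1) (4,0) (4,1) (5,0) (5,1) (6,0) (6,1)] -> total=14
Click 2 (2,1) count=1: revealed 0 new [(none)] -> total=14

Answer: ##.....
##.....
##.....
##.....
##.....
##.....
##.....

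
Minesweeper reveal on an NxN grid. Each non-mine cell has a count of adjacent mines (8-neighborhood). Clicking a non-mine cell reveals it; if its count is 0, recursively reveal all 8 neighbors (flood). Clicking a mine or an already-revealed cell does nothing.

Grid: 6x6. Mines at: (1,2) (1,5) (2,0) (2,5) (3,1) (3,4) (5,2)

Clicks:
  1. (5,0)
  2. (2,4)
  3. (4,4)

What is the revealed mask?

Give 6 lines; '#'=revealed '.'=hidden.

Click 1 (5,0) count=0: revealed 4 new [(4,0) (4,1) (5,0) (5,1)] -> total=4
Click 2 (2,4) count=3: revealed 1 new [(2,4)] -> total=5
Click 3 (4,4) count=1: revealed 1 new [(4,4)] -> total=6

Answer: ......
......
....#.
......
##..#.
##....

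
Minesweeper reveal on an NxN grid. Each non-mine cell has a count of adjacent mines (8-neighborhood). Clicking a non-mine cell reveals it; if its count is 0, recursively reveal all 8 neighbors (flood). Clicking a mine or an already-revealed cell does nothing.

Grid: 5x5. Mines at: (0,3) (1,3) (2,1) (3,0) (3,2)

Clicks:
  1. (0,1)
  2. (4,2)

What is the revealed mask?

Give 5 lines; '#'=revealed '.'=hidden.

Click 1 (0,1) count=0: revealed 6 new [(0,0) (0,1) (0,2) (1,0) (1,1) (1,2)] -> total=6
Click 2 (4,2) count=1: revealed 1 new [(4,2)] -> total=7

Answer: ###..
###..
.....
.....
..#..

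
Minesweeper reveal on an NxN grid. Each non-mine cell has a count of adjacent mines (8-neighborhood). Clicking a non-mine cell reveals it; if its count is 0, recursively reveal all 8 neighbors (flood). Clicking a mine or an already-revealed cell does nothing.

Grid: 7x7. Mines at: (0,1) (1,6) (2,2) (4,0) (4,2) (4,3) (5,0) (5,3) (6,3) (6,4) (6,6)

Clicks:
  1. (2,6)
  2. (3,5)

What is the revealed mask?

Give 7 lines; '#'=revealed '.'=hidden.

Answer: ..####.
..####.
...####
...####
....###
....###
.......

Derivation:
Click 1 (2,6) count=1: revealed 1 new [(2,6)] -> total=1
Click 2 (3,5) count=0: revealed 21 new [(0,2) (0,3) (0,4) (0,5) (1,2) (1,3) (1,4) (1,5) (2,3) (2,4) (2,5) (3,3) (3,4) (3,5) (3,6) (4,4) (4,5) (4,6) (5,4) (5,5) (5,6)] -> total=22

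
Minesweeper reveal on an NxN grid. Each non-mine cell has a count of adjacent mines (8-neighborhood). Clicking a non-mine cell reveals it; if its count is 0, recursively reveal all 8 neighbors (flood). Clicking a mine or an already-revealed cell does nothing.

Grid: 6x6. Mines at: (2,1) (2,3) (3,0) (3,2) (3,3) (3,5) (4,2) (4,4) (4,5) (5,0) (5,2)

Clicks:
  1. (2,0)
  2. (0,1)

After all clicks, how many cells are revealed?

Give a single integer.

Click 1 (2,0) count=2: revealed 1 new [(2,0)] -> total=1
Click 2 (0,1) count=0: revealed 14 new [(0,0) (0,1) (0,2) (0,3) (0,4) (0,5) (1,0) (1,1) (1,2) (1,3) (1,4) (1,5) (2,4) (2,5)] -> total=15

Answer: 15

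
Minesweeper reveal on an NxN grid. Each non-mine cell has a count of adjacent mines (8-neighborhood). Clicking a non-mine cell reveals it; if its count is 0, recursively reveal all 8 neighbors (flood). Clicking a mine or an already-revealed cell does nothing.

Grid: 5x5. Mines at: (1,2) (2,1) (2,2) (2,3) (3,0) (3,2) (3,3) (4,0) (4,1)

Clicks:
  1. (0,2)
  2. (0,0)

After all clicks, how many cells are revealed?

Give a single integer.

Answer: 5

Derivation:
Click 1 (0,2) count=1: revealed 1 new [(0,2)] -> total=1
Click 2 (0,0) count=0: revealed 4 new [(0,0) (0,1) (1,0) (1,1)] -> total=5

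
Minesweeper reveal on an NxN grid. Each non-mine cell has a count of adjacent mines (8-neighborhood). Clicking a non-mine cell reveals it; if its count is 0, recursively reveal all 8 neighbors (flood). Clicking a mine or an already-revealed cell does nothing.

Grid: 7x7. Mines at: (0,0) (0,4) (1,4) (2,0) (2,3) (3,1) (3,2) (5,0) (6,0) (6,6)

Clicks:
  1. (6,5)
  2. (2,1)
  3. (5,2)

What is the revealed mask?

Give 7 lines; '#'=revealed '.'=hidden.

Answer: .....##
.....##
.#..###
...####
.######
.######
.#####.

Derivation:
Click 1 (6,5) count=1: revealed 1 new [(6,5)] -> total=1
Click 2 (2,1) count=3: revealed 1 new [(2,1)] -> total=2
Click 3 (5,2) count=0: revealed 27 new [(0,5) (0,6) (1,5) (1,6) (2,4) (2,5) (2,6) (3,3) (3,4) (3,5) (3,6) (4,1) (4,2) (4,3) (4,4) (4,5) (4,6) (5,1) (5,2) (5,3) (5,4) (5,5) (5,6) (6,1) (6,2) (6,3) (6,4)] -> total=29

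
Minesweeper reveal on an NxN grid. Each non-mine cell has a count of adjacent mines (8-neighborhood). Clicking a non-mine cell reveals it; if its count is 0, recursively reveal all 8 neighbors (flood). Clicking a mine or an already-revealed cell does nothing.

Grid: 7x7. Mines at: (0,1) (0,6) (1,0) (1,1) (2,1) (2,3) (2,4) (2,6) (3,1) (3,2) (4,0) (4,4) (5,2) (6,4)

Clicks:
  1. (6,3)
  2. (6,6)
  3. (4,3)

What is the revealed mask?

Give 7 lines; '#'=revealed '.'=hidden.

Click 1 (6,3) count=2: revealed 1 new [(6,3)] -> total=1
Click 2 (6,6) count=0: revealed 8 new [(3,5) (3,6) (4,5) (4,6) (5,5) (5,6) (6,5) (6,6)] -> total=9
Click 3 (4,3) count=3: revealed 1 new [(4,3)] -> total=10

Answer: .......
.......
.......
.....##
...#.##
.....##
...#.##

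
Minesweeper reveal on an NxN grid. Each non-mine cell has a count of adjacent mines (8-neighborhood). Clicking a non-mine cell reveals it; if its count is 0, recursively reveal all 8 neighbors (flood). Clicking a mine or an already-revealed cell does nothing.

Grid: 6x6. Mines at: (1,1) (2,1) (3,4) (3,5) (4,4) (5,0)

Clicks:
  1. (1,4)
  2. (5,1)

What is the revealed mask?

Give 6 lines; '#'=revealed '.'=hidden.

Click 1 (1,4) count=0: revealed 12 new [(0,2) (0,3) (0,4) (0,5) (1,2) (1,3) (1,4) (1,5) (2,2) (2,3) (2,4) (2,5)] -> total=12
Click 2 (5,1) count=1: revealed 1 new [(5,1)] -> total=13

Answer: ..####
..####
..####
......
......
.#....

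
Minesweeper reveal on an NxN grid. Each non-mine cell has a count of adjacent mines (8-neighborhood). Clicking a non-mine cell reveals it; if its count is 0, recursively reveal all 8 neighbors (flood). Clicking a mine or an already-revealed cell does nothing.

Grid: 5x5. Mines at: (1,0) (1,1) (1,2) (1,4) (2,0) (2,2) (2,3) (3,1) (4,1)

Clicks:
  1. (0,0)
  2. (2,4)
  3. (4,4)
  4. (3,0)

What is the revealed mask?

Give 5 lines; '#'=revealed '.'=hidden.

Click 1 (0,0) count=2: revealed 1 new [(0,0)] -> total=1
Click 2 (2,4) count=2: revealed 1 new [(2,4)] -> total=2
Click 3 (4,4) count=0: revealed 6 new [(3,2) (3,3) (3,4) (4,2) (4,3) (4,4)] -> total=8
Click 4 (3,0) count=3: revealed 1 new [(3,0)] -> total=9

Answer: #....
.....
....#
#.###
..###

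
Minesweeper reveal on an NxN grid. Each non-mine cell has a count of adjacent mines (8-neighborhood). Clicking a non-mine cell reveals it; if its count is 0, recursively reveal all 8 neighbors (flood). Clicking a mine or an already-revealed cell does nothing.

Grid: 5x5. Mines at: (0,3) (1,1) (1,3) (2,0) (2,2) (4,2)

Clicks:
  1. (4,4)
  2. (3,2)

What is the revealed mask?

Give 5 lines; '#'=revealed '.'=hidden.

Answer: .....
.....
...##
..###
...##

Derivation:
Click 1 (4,4) count=0: revealed 6 new [(2,3) (2,4) (3,3) (3,4) (4,3) (4,4)] -> total=6
Click 2 (3,2) count=2: revealed 1 new [(3,2)] -> total=7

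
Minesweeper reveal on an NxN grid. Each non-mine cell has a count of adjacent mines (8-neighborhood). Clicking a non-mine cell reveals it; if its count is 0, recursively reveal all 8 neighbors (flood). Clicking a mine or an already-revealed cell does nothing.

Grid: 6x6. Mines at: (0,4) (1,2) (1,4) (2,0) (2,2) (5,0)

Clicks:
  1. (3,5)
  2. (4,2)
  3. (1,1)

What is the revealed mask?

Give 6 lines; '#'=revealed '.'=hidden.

Answer: ......
.#....
...###
.#####
.#####
.#####

Derivation:
Click 1 (3,5) count=0: revealed 18 new [(2,3) (2,4) (2,5) (3,1) (3,2) (3,3) (3,4) (3,5) (4,1) (4,2) (4,3) (4,4) (4,5) (5,1) (5,2) (5,3) (5,4) (5,5)] -> total=18
Click 2 (4,2) count=0: revealed 0 new [(none)] -> total=18
Click 3 (1,1) count=3: revealed 1 new [(1,1)] -> total=19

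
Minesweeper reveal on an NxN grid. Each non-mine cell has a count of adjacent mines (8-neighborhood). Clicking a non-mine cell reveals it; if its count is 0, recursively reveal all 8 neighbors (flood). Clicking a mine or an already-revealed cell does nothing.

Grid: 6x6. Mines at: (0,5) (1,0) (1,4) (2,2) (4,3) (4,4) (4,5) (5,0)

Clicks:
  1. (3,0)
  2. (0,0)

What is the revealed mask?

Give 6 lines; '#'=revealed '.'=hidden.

Click 1 (3,0) count=0: revealed 6 new [(2,0) (2,1) (3,0) (3,1) (4,0) (4,1)] -> total=6
Click 2 (0,0) count=1: revealed 1 new [(0,0)] -> total=7

Answer: #.....
......
##....
##....
##....
......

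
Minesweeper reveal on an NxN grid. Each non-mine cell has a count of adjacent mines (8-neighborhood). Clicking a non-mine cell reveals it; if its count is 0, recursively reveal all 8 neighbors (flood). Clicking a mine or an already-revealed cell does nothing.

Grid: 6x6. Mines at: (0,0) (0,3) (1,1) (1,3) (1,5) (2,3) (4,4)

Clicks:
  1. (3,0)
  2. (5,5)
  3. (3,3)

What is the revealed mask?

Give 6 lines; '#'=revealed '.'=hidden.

Click 1 (3,0) count=0: revealed 15 new [(2,0) (2,1) (2,2) (3,0) (3,1) (3,2) (3,3) (4,0) (4,1) (4,2) (4,3) (5,0) (5,1) (5,2) (5,3)] -> total=15
Click 2 (5,5) count=1: revealed 1 new [(5,5)] -> total=16
Click 3 (3,3) count=2: revealed 0 new [(none)] -> total=16

Answer: ......
......
###...
####..
####..
####.#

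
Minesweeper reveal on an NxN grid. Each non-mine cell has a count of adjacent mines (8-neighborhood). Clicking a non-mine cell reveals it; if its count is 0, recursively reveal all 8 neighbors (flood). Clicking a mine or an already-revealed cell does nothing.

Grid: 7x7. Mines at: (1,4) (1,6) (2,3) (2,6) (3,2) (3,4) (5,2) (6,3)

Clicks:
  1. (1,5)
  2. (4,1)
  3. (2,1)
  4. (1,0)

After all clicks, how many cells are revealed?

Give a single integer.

Click 1 (1,5) count=3: revealed 1 new [(1,5)] -> total=1
Click 2 (4,1) count=2: revealed 1 new [(4,1)] -> total=2
Click 3 (2,1) count=1: revealed 1 new [(2,1)] -> total=3
Click 4 (1,0) count=0: revealed 17 new [(0,0) (0,1) (0,2) (0,3) (1,0) (1,1) (1,2) (1,3) (2,0) (2,2) (3,0) (3,1) (4,0) (5,0) (5,1) (6,0) (6,1)] -> total=20

Answer: 20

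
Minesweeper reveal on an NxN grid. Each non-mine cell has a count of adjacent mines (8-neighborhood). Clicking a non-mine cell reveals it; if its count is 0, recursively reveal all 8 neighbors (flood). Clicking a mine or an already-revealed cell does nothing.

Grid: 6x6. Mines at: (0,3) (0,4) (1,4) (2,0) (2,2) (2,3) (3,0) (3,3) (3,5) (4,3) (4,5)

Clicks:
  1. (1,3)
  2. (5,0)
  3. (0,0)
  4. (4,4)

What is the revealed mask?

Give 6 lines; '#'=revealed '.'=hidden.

Click 1 (1,3) count=5: revealed 1 new [(1,3)] -> total=1
Click 2 (5,0) count=0: revealed 6 new [(4,0) (4,1) (4,2) (5,0) (5,1) (5,2)] -> total=7
Click 3 (0,0) count=0: revealed 6 new [(0,0) (0,1) (0,2) (1,0) (1,1) (1,2)] -> total=13
Click 4 (4,4) count=4: revealed 1 new [(4,4)] -> total=14

Answer: ###...
####..
......
......
###.#.
###...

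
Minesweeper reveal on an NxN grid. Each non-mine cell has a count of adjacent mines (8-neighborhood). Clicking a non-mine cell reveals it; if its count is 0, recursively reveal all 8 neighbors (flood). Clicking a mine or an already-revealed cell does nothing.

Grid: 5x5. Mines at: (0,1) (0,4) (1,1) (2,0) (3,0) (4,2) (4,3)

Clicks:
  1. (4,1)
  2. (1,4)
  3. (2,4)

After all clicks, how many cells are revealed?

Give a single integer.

Click 1 (4,1) count=2: revealed 1 new [(4,1)] -> total=1
Click 2 (1,4) count=1: revealed 1 new [(1,4)] -> total=2
Click 3 (2,4) count=0: revealed 8 new [(1,2) (1,3) (2,2) (2,3) (2,4) (3,2) (3,3) (3,4)] -> total=10

Answer: 10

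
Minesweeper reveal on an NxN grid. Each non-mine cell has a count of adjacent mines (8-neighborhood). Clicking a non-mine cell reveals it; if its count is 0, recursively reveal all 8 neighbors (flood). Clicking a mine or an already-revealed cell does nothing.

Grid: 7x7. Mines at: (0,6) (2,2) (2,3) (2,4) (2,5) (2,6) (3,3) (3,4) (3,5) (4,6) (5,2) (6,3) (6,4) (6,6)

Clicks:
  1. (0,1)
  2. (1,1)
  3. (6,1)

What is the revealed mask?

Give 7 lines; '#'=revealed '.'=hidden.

Click 1 (0,1) count=0: revealed 22 new [(0,0) (0,1) (0,2) (0,3) (0,4) (0,5) (1,0) (1,1) (1,2) (1,3) (1,4) (1,5) (2,0) (2,1) (3,0) (3,1) (4,0) (4,1) (5,0) (5,1) (6,0) (6,1)] -> total=22
Click 2 (1,1) count=1: revealed 0 new [(none)] -> total=22
Click 3 (6,1) count=1: revealed 0 new [(none)] -> total=22

Answer: ######.
######.
##.....
##.....
##.....
##.....
##.....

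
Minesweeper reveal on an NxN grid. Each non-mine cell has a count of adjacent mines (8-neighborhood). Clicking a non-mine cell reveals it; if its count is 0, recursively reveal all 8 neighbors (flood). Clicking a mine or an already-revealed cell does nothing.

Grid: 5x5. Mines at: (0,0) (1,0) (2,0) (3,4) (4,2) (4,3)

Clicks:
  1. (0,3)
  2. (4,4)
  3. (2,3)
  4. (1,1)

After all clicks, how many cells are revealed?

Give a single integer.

Click 1 (0,3) count=0: revealed 15 new [(0,1) (0,2) (0,3) (0,4) (1,1) (1,2) (1,3) (1,4) (2,1) (2,2) (2,3) (2,4) (3,1) (3,2) (3,3)] -> total=15
Click 2 (4,4) count=2: revealed 1 new [(4,4)] -> total=16
Click 3 (2,3) count=1: revealed 0 new [(none)] -> total=16
Click 4 (1,1) count=3: revealed 0 new [(none)] -> total=16

Answer: 16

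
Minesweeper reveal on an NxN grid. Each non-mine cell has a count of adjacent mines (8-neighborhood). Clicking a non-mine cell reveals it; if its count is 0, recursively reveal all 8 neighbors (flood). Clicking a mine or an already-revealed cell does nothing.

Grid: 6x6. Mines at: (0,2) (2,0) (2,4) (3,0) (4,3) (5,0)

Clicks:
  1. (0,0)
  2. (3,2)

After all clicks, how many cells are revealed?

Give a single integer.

Answer: 5

Derivation:
Click 1 (0,0) count=0: revealed 4 new [(0,0) (0,1) (1,0) (1,1)] -> total=4
Click 2 (3,2) count=1: revealed 1 new [(3,2)] -> total=5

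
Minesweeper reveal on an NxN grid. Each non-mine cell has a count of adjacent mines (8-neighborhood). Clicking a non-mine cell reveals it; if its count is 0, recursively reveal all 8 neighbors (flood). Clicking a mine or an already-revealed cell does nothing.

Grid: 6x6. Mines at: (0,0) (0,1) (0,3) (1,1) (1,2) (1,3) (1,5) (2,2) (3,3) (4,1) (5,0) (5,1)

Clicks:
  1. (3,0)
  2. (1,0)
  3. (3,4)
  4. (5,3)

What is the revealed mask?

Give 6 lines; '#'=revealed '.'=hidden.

Answer: ......
#.....
....##
#...##
..####
..####

Derivation:
Click 1 (3,0) count=1: revealed 1 new [(3,0)] -> total=1
Click 2 (1,0) count=3: revealed 1 new [(1,0)] -> total=2
Click 3 (3,4) count=1: revealed 1 new [(3,4)] -> total=3
Click 4 (5,3) count=0: revealed 11 new [(2,4) (2,5) (3,5) (4,2) (4,3) (4,4) (4,5) (5,2) (5,3) (5,4) (5,5)] -> total=14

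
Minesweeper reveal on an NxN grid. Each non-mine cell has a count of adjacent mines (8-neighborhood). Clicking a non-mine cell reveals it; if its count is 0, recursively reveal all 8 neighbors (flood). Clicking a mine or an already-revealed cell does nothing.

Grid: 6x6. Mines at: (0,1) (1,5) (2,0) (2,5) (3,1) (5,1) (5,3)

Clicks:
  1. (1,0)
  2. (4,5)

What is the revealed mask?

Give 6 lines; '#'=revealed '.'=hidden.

Click 1 (1,0) count=2: revealed 1 new [(1,0)] -> total=1
Click 2 (4,5) count=0: revealed 6 new [(3,4) (3,5) (4,4) (4,5) (5,4) (5,5)] -> total=7

Answer: ......
#.....
......
....##
....##
....##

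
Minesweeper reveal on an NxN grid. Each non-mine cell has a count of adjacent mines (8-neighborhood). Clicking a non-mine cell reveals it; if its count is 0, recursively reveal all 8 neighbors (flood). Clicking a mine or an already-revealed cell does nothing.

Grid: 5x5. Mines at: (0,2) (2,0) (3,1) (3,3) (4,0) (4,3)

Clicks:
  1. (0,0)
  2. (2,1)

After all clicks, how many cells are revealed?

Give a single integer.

Answer: 5

Derivation:
Click 1 (0,0) count=0: revealed 4 new [(0,0) (0,1) (1,0) (1,1)] -> total=4
Click 2 (2,1) count=2: revealed 1 new [(2,1)] -> total=5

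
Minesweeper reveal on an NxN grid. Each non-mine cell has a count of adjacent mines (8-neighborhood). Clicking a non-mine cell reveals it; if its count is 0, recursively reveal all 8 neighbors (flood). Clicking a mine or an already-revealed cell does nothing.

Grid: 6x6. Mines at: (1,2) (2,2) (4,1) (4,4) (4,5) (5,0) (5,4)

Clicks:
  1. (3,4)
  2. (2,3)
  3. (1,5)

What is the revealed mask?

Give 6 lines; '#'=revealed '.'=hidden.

Answer: ...###
...###
...###
...###
......
......

Derivation:
Click 1 (3,4) count=2: revealed 1 new [(3,4)] -> total=1
Click 2 (2,3) count=2: revealed 1 new [(2,3)] -> total=2
Click 3 (1,5) count=0: revealed 10 new [(0,3) (0,4) (0,5) (1,3) (1,4) (1,5) (2,4) (2,5) (3,3) (3,5)] -> total=12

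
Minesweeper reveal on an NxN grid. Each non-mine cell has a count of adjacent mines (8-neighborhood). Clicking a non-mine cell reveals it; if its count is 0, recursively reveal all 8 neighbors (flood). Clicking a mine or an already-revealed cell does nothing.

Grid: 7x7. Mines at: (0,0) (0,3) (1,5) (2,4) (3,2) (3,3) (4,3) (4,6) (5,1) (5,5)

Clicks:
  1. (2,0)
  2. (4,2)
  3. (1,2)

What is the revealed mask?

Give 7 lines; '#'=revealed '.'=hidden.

Answer: .......
###....
##.....
##.....
###....
.......
.......

Derivation:
Click 1 (2,0) count=0: revealed 8 new [(1,0) (1,1) (2,0) (2,1) (3,0) (3,1) (4,0) (4,1)] -> total=8
Click 2 (4,2) count=4: revealed 1 new [(4,2)] -> total=9
Click 3 (1,2) count=1: revealed 1 new [(1,2)] -> total=10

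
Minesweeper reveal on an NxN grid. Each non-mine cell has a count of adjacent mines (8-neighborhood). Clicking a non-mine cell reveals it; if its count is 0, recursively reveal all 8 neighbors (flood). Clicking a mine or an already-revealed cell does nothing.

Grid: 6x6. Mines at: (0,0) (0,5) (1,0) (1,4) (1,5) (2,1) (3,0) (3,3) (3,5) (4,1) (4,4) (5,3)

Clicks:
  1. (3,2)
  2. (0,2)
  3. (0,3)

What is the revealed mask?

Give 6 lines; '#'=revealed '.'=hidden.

Answer: .###..
.###..
......
..#...
......
......

Derivation:
Click 1 (3,2) count=3: revealed 1 new [(3,2)] -> total=1
Click 2 (0,2) count=0: revealed 6 new [(0,1) (0,2) (0,3) (1,1) (1,2) (1,3)] -> total=7
Click 3 (0,3) count=1: revealed 0 new [(none)] -> total=7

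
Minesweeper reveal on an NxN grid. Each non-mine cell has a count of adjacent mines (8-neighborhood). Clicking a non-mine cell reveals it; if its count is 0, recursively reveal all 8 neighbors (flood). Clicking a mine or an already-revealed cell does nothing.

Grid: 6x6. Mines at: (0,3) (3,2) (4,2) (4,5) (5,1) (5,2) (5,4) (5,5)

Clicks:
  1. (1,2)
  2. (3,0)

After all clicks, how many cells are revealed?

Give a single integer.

Answer: 13

Derivation:
Click 1 (1,2) count=1: revealed 1 new [(1,2)] -> total=1
Click 2 (3,0) count=0: revealed 12 new [(0,0) (0,1) (0,2) (1,0) (1,1) (2,0) (2,1) (2,2) (3,0) (3,1) (4,0) (4,1)] -> total=13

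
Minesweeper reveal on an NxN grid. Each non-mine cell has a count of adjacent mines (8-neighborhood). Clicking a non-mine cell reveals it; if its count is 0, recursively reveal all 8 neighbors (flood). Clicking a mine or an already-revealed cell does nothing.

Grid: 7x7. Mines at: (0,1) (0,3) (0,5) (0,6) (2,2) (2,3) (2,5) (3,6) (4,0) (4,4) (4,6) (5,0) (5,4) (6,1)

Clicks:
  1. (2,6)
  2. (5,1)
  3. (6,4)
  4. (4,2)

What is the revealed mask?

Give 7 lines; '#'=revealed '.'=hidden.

Answer: .......
.......
......#
.###...
.###...
.###...
....#..

Derivation:
Click 1 (2,6) count=2: revealed 1 new [(2,6)] -> total=1
Click 2 (5,1) count=3: revealed 1 new [(5,1)] -> total=2
Click 3 (6,4) count=1: revealed 1 new [(6,4)] -> total=3
Click 4 (4,2) count=0: revealed 8 new [(3,1) (3,2) (3,3) (4,1) (4,2) (4,3) (5,2) (5,3)] -> total=11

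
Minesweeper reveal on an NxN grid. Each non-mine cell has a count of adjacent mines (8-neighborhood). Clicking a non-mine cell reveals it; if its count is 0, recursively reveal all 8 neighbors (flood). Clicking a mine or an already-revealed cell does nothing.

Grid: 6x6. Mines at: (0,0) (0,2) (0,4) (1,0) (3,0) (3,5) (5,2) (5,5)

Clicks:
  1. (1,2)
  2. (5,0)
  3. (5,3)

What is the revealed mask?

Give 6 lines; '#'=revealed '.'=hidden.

Click 1 (1,2) count=1: revealed 1 new [(1,2)] -> total=1
Click 2 (5,0) count=0: revealed 4 new [(4,0) (4,1) (5,0) (5,1)] -> total=5
Click 3 (5,3) count=1: revealed 1 new [(5,3)] -> total=6

Answer: ......
..#...
......
......
##....
##.#..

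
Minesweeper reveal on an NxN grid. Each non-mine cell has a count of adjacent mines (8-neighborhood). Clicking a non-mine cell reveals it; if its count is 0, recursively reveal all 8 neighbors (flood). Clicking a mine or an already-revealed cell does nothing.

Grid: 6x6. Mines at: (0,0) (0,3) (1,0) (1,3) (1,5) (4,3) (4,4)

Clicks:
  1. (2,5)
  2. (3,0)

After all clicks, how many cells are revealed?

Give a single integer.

Click 1 (2,5) count=1: revealed 1 new [(2,5)] -> total=1
Click 2 (3,0) count=0: revealed 12 new [(2,0) (2,1) (2,2) (3,0) (3,1) (3,2) (4,0) (4,1) (4,2) (5,0) (5,1) (5,2)] -> total=13

Answer: 13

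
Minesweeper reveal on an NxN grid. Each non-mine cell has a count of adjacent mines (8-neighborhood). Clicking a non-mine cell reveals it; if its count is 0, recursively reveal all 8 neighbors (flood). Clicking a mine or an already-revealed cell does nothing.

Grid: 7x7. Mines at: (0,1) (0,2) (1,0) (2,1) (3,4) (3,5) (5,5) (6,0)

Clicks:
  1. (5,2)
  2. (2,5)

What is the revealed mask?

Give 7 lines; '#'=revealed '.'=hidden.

Answer: .......
.......
.....#.
####...
#####..
#####..
.####..

Derivation:
Click 1 (5,2) count=0: revealed 18 new [(3,0) (3,1) (3,2) (3,3) (4,0) (4,1) (4,2) (4,3) (4,4) (5,0) (5,1) (5,2) (5,3) (5,4) (6,1) (6,2) (6,3) (6,4)] -> total=18
Click 2 (2,5) count=2: revealed 1 new [(2,5)] -> total=19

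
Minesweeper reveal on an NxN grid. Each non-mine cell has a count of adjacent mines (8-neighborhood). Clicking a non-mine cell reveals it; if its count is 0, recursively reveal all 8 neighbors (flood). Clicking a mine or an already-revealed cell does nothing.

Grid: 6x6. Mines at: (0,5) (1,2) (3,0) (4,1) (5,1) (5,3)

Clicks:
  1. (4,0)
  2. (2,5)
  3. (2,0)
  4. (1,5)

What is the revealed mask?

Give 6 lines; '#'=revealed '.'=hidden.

Click 1 (4,0) count=3: revealed 1 new [(4,0)] -> total=1
Click 2 (2,5) count=0: revealed 17 new [(1,3) (1,4) (1,5) (2,2) (2,3) (2,4) (2,5) (3,2) (3,3) (3,4) (3,5) (4,2) (4,3) (4,4) (4,5) (5,4) (5,5)] -> total=18
Click 3 (2,0) count=1: revealed 1 new [(2,0)] -> total=19
Click 4 (1,5) count=1: revealed 0 new [(none)] -> total=19

Answer: ......
...###
#.####
..####
#.####
....##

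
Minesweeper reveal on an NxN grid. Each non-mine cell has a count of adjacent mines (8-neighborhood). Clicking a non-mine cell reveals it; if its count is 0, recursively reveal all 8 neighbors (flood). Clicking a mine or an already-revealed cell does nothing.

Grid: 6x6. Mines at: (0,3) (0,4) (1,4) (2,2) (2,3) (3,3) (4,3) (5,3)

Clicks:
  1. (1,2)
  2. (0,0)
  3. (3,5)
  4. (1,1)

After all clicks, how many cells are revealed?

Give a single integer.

Answer: 25

Derivation:
Click 1 (1,2) count=3: revealed 1 new [(1,2)] -> total=1
Click 2 (0,0) count=0: revealed 16 new [(0,0) (0,1) (0,2) (1,0) (1,1) (2,0) (2,1) (3,0) (3,1) (3,2) (4,0) (4,1) (4,2) (5,0) (5,1) (5,2)] -> total=17
Click 3 (3,5) count=0: revealed 8 new [(2,4) (2,5) (3,4) (3,5) (4,4) (4,5) (5,4) (5,5)] -> total=25
Click 4 (1,1) count=1: revealed 0 new [(none)] -> total=25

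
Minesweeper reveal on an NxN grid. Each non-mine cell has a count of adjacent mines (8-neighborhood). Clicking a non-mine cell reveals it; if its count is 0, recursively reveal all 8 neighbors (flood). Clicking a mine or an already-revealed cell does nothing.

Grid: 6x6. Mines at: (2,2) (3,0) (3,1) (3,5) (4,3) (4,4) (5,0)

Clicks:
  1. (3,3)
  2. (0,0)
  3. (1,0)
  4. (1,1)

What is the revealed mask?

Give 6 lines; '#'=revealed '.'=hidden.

Answer: ######
######
##.###
...#..
......
......

Derivation:
Click 1 (3,3) count=3: revealed 1 new [(3,3)] -> total=1
Click 2 (0,0) count=0: revealed 17 new [(0,0) (0,1) (0,2) (0,3) (0,4) (0,5) (1,0) (1,1) (1,2) (1,3) (1,4) (1,5) (2,0) (2,1) (2,3) (2,4) (2,5)] -> total=18
Click 3 (1,0) count=0: revealed 0 new [(none)] -> total=18
Click 4 (1,1) count=1: revealed 0 new [(none)] -> total=18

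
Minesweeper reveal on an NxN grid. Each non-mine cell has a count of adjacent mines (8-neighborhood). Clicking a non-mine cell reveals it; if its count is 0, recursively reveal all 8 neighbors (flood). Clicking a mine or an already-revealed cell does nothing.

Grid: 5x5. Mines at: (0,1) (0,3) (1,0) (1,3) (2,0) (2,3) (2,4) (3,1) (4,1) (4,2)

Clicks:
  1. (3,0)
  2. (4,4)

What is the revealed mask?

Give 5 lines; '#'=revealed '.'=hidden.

Click 1 (3,0) count=3: revealed 1 new [(3,0)] -> total=1
Click 2 (4,4) count=0: revealed 4 new [(3,3) (3,4) (4,3) (4,4)] -> total=5

Answer: .....
.....
.....
#..##
...##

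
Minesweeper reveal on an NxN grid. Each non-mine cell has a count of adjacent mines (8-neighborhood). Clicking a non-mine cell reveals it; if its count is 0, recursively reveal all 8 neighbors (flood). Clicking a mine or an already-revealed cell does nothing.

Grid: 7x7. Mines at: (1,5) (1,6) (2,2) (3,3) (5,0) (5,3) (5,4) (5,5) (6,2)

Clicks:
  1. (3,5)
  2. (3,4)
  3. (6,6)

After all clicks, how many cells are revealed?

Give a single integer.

Answer: 10

Derivation:
Click 1 (3,5) count=0: revealed 9 new [(2,4) (2,5) (2,6) (3,4) (3,5) (3,6) (4,4) (4,5) (4,6)] -> total=9
Click 2 (3,4) count=1: revealed 0 new [(none)] -> total=9
Click 3 (6,6) count=1: revealed 1 new [(6,6)] -> total=10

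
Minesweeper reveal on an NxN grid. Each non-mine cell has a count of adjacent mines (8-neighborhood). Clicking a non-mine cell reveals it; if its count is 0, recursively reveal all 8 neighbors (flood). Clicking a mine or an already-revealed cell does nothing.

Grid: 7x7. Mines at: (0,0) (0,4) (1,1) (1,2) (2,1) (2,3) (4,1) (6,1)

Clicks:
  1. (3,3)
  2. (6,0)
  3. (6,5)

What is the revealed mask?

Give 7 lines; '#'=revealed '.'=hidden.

Click 1 (3,3) count=1: revealed 1 new [(3,3)] -> total=1
Click 2 (6,0) count=1: revealed 1 new [(6,0)] -> total=2
Click 3 (6,5) count=0: revealed 27 new [(0,5) (0,6) (1,4) (1,5) (1,6) (2,4) (2,5) (2,6) (3,2) (3,4) (3,5) (3,6) (4,2) (4,3) (4,4) (4,5) (4,6) (5,2) (5,3) (5,4) (5,5) (5,6) (6,2) (6,3) (6,4) (6,5) (6,6)] -> total=29

Answer: .....##
....###
....###
..#####
..#####
..#####
#.#####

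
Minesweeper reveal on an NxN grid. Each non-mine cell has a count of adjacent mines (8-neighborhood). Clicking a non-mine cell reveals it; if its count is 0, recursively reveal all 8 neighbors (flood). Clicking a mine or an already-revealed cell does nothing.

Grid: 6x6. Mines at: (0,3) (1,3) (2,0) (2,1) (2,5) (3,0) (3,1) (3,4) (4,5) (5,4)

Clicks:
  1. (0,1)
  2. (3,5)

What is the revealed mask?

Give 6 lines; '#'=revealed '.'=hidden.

Click 1 (0,1) count=0: revealed 6 new [(0,0) (0,1) (0,2) (1,0) (1,1) (1,2)] -> total=6
Click 2 (3,5) count=3: revealed 1 new [(3,5)] -> total=7

Answer: ###...
###...
......
.....#
......
......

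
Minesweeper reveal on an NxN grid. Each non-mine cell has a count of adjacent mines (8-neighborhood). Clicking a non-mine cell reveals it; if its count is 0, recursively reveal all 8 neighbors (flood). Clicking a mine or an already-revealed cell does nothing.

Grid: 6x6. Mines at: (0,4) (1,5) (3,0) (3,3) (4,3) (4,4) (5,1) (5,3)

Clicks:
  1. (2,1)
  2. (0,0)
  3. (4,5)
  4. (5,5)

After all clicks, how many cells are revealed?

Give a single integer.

Answer: 14

Derivation:
Click 1 (2,1) count=1: revealed 1 new [(2,1)] -> total=1
Click 2 (0,0) count=0: revealed 11 new [(0,0) (0,1) (0,2) (0,3) (1,0) (1,1) (1,2) (1,3) (2,0) (2,2) (2,3)] -> total=12
Click 3 (4,5) count=1: revealed 1 new [(4,5)] -> total=13
Click 4 (5,5) count=1: revealed 1 new [(5,5)] -> total=14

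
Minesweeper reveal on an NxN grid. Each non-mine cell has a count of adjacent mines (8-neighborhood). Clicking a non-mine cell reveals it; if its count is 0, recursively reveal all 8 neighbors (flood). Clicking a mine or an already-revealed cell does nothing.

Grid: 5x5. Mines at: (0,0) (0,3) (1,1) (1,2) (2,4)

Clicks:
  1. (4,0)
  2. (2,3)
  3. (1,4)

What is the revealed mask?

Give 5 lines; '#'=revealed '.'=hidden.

Answer: .....
....#
####.
#####
#####

Derivation:
Click 1 (4,0) count=0: revealed 14 new [(2,0) (2,1) (2,2) (2,3) (3,0) (3,1) (3,2) (3,3) (3,4) (4,0) (4,1) (4,2) (4,3) (4,4)] -> total=14
Click 2 (2,3) count=2: revealed 0 new [(none)] -> total=14
Click 3 (1,4) count=2: revealed 1 new [(1,4)] -> total=15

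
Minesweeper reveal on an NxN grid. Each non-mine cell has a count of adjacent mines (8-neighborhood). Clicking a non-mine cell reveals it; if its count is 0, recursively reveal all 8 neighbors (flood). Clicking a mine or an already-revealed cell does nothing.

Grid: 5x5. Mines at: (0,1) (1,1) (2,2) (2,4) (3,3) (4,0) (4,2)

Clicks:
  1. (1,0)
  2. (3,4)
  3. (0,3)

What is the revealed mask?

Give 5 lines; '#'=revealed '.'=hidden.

Click 1 (1,0) count=2: revealed 1 new [(1,0)] -> total=1
Click 2 (3,4) count=2: revealed 1 new [(3,4)] -> total=2
Click 3 (0,3) count=0: revealed 6 new [(0,2) (0,3) (0,4) (1,2) (1,3) (1,4)] -> total=8

Answer: ..###
#.###
.....
....#
.....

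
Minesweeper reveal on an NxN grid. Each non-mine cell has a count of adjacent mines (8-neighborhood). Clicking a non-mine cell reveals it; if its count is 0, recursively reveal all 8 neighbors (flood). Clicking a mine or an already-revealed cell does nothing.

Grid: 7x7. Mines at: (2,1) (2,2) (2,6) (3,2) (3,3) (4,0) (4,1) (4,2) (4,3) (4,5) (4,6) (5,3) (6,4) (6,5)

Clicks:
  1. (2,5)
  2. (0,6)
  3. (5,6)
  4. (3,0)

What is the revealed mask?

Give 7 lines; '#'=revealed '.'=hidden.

Answer: #######
#######
...###.
#......
.......
......#
.......

Derivation:
Click 1 (2,5) count=1: revealed 1 new [(2,5)] -> total=1
Click 2 (0,6) count=0: revealed 16 new [(0,0) (0,1) (0,2) (0,3) (0,4) (0,5) (0,6) (1,0) (1,1) (1,2) (1,3) (1,4) (1,5) (1,6) (2,3) (2,4)] -> total=17
Click 3 (5,6) count=3: revealed 1 new [(5,6)] -> total=18
Click 4 (3,0) count=3: revealed 1 new [(3,0)] -> total=19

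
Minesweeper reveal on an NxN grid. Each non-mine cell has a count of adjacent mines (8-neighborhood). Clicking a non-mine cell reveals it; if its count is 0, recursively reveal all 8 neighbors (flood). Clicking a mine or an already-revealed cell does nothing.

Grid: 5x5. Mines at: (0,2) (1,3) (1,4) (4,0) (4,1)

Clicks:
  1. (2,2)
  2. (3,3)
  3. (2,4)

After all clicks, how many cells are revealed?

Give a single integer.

Click 1 (2,2) count=1: revealed 1 new [(2,2)] -> total=1
Click 2 (3,3) count=0: revealed 8 new [(2,3) (2,4) (3,2) (3,3) (3,4) (4,2) (4,3) (4,4)] -> total=9
Click 3 (2,4) count=2: revealed 0 new [(none)] -> total=9

Answer: 9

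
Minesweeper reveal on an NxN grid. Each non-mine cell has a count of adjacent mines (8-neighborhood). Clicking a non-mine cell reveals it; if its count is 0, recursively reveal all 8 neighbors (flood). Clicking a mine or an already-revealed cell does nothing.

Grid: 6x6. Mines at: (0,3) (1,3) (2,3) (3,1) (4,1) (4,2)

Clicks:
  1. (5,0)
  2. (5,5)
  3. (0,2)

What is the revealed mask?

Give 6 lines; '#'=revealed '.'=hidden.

Answer: ..#.##
....##
....##
...###
...###
#..###

Derivation:
Click 1 (5,0) count=1: revealed 1 new [(5,0)] -> total=1
Click 2 (5,5) count=0: revealed 15 new [(0,4) (0,5) (1,4) (1,5) (2,4) (2,5) (3,3) (3,4) (3,5) (4,3) (4,4) (4,5) (5,3) (5,4) (5,5)] -> total=16
Click 3 (0,2) count=2: revealed 1 new [(0,2)] -> total=17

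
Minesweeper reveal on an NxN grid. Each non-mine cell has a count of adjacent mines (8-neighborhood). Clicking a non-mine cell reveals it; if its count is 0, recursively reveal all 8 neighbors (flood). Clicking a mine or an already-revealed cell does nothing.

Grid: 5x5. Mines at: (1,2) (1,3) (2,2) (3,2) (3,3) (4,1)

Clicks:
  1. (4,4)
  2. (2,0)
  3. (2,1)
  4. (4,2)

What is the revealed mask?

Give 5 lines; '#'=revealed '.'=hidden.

Click 1 (4,4) count=1: revealed 1 new [(4,4)] -> total=1
Click 2 (2,0) count=0: revealed 8 new [(0,0) (0,1) (1,0) (1,1) (2,0) (2,1) (3,0) (3,1)] -> total=9
Click 3 (2,1) count=3: revealed 0 new [(none)] -> total=9
Click 4 (4,2) count=3: revealed 1 new [(4,2)] -> total=10

Answer: ##...
##...
##...
##...
..#.#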